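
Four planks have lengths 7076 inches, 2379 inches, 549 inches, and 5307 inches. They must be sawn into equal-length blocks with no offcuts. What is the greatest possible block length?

61 inches

This is the greatest common divisor of 7076, 2379, 549, and 5307.
7076 = 2^2 × 29 × 61
2379 = 3 × 13 × 61
549 = 3^2 × 61
5307 = 3 × 29 × 61
gcd(7076, 2379, 549, 5307) = 61.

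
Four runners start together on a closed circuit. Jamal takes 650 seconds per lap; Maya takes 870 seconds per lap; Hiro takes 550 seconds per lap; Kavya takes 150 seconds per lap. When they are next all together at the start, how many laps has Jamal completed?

The first common completion time is the LCM of the periods.
650 = 2 × 5^2 × 13
870 = 2 × 3 × 5 × 29
550 = 2 × 5^2 × 11
150 = 2 × 3 × 5^2
LCM(650, 870, 550, 150) = 2 × 3 × 5^2 × 11 × 13 × 29 = 622050.
Laps for period 650: 622050 / 650 = 957.

957 laps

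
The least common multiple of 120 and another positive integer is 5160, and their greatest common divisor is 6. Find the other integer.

gcd × lcm = product of the two integers, so the other integer is (6 × 5160) / 120 = 258.

258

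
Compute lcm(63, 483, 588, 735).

63 = 3^2 × 7
483 = 3 × 7 × 23
588 = 2^2 × 3 × 7^2
735 = 3 × 5 × 7^2
LCM(63, 483, 588, 735) = 2^2 × 3^2 × 5 × 7^2 × 23 = 202860.

202860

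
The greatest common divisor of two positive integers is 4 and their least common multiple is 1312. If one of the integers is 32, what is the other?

For two integers, gcd × lcm = product, so the other is (4 × 1312) / 32 = 5248 / 32 = 164.

164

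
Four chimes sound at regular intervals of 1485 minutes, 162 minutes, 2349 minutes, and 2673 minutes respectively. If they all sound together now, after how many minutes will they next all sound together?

775170 minutes

They coincide at every common multiple of the periods; the first is the LCM.
1485 = 3^3 × 5 × 11
162 = 2 × 3^4
2349 = 3^4 × 29
2673 = 3^5 × 11
LCM(1485, 162, 2349, 2673) = 2 × 3^5 × 5 × 11 × 29 = 775170.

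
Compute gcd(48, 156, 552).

12

48 = 2^4 × 3
156 = 2^2 × 3 × 13
552 = 2^3 × 3 × 23
gcd(48, 156, 552) = 2^2 × 3 = 12.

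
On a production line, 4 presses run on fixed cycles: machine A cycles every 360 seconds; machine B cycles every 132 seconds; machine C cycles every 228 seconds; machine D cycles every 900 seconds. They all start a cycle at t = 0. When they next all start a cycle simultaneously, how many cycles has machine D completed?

418 cycles

All finish a whole number of cycles simultaneously at t = LCM of the periods.
360 = 2^3 × 3^2 × 5
132 = 2^2 × 3 × 11
228 = 2^2 × 3 × 19
900 = 2^2 × 3^2 × 5^2
LCM(360, 132, 228, 900) = 2^3 × 3^2 × 5^2 × 11 × 19 = 376200.
Cycles for period 900: 376200 / 900 = 418.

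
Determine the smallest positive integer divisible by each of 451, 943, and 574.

451 = 11 × 41
943 = 23 × 41
574 = 2 × 7 × 41
LCM(451, 943, 574) = 2 × 7 × 11 × 23 × 41 = 145222.

145222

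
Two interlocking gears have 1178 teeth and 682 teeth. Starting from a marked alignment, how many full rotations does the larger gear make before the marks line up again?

They are all back at their starting positions together after one LCM of the periods.
1178 = 2 × 19 × 31
682 = 2 × 11 × 31
LCM(1178, 682) = 2 × 11 × 19 × 31 = 12958.
Rotations for period 1178: 12958 / 1178 = 11.

11 rotations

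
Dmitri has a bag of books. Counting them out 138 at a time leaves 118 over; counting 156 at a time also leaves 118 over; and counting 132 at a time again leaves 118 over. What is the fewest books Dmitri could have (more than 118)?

39586

N − 118 must be a common multiple of 138, 156, and 132.
138 = 2 × 3 × 23
156 = 2^2 × 3 × 13
132 = 2^2 × 3 × 11
LCM(138, 156, 132) = 2^2 × 3 × 11 × 13 × 23 = 39468.
Smallest N > 118 is LCM + 118 = 39468 + 118 = 39586.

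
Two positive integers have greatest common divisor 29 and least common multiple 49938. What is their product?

For any two positive integers, gcd × lcm = product = 29 × 49938 = 1448202.

1448202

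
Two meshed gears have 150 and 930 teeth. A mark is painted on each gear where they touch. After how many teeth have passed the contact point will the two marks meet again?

The first simultaneous occurrence is after LCM of the individual periods.
150 = 2 × 3 × 5^2
930 = 2 × 3 × 5 × 31
LCM(150, 930) = 2 × 3 × 5^2 × 31 = 4650.

4650 teeth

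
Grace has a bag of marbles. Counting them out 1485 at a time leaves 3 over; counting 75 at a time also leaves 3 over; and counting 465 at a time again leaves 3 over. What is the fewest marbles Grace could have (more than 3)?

230178

N − 3 must be a common multiple of 1485, 75, and 465.
1485 = 3^3 × 5 × 11
75 = 3 × 5^2
465 = 3 × 5 × 31
LCM(1485, 75, 465) = 3^3 × 5^2 × 11 × 31 = 230175.
Smallest N > 3 is LCM + 3 = 230175 + 3 = 230178.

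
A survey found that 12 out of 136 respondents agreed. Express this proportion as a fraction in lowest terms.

12 = 2^2 × 3
136 = 2^3 × 17
gcd(12, 136) = 2^2 = 4.
Divide numerator and denominator by 4: 12/136 = 3/34.

3/34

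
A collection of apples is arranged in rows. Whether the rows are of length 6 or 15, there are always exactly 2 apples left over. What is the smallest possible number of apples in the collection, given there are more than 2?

N − 2 must be a common multiple of 6 and 15.
6 = 2 × 3
15 = 3 × 5
LCM(6, 15) = 2 × 3 × 5 = 30.
Smallest N > 2 is LCM + 2 = 30 + 2 = 32.

32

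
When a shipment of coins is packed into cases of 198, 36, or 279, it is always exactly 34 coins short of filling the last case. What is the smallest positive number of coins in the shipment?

12242

Being 34 short of a full case of size k means N ≡ −34 (mod k), i.e. N + 34 is a multiple of each size.
198 = 2 × 3^2 × 11
36 = 2^2 × 3^2
279 = 3^2 × 31
LCM(198, 36, 279) = 2^2 × 3^2 × 11 × 31 = 12276.
Smallest positive N is 12276 − 34 = 12242.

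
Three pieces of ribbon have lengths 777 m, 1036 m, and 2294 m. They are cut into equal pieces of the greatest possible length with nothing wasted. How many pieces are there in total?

111

Piece length = gcd(777, 1036, 2294).
777 = 3 × 7 × 37
1036 = 2^2 × 7 × 37
2294 = 2 × 31 × 37
gcd(777, 1036, 2294) = 37.
Total pieces = 777/37 + 1036/37 + 2294/37 = 21 + 28 + 62 = 111.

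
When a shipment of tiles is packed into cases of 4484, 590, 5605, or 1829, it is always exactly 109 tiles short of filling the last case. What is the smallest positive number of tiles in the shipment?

694911

Being 109 short of a full case of size k means N ≡ −109 (mod k), i.e. N + 109 is a multiple of each size.
4484 = 2^2 × 19 × 59
590 = 2 × 5 × 59
5605 = 5 × 19 × 59
1829 = 31 × 59
LCM(4484, 590, 5605, 1829) = 2^2 × 5 × 19 × 31 × 59 = 695020.
Smallest positive N is 695020 − 109 = 694911.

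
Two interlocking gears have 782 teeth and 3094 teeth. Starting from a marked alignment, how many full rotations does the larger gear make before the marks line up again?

23 rotations

All finish a whole number of cycles simultaneously at t = LCM of the periods.
782 = 2 × 17 × 23
3094 = 2 × 7 × 13 × 17
LCM(782, 3094) = 2 × 7 × 13 × 17 × 23 = 71162.
Rotations for period 3094: 71162 / 3094 = 23.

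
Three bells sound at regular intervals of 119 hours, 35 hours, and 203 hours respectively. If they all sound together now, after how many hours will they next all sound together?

17255 hours

The first simultaneous occurrence is after LCM of the individual periods.
119 = 7 × 17
35 = 5 × 7
203 = 7 × 29
LCM(119, 35, 203) = 5 × 7 × 17 × 29 = 17255.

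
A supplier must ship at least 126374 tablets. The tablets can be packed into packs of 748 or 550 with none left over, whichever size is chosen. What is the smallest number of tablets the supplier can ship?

The number of tablets must be a common multiple of 748 and 550, so a multiple of their LCM.
748 = 2^2 × 11 × 17
550 = 2 × 5^2 × 11
LCM(748, 550) = 2^2 × 5^2 × 11 × 17 = 18700.
Smallest multiple of 18700 that is ≥ 126374: ⌈126374/18700⌉ × 18700 = 7 × 18700 = 130900.

130900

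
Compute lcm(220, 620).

220 = 2^2 × 5 × 11
620 = 2^2 × 5 × 31
LCM(220, 620) = 2^2 × 5 × 11 × 31 = 6820.

6820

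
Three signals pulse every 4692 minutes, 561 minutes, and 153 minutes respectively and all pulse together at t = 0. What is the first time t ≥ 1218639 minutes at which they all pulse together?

Joint pulses occur at multiples of LCM(4692, 561, 153).
4692 = 2^2 × 3 × 17 × 23
561 = 3 × 11 × 17
153 = 3^2 × 17
LCM(4692, 561, 153) = 2^2 × 3^2 × 11 × 17 × 23 = 154836.
Smallest multiple of 154836 that is ≥ 1218639: ⌈1218639/154836⌉ × 154836 = 8 × 154836 = 1238688.

1238688 minutes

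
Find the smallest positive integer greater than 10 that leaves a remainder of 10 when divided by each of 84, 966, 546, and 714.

N − 10 must be a common multiple of 84, 966, 546, and 714.
84 = 2^2 × 3 × 7
966 = 2 × 3 × 7 × 23
546 = 2 × 3 × 7 × 13
714 = 2 × 3 × 7 × 17
LCM(84, 966, 546, 714) = 2^2 × 3 × 7 × 13 × 17 × 23 = 426972.
Smallest N > 10 is LCM + 10 = 426972 + 10 = 426982.

426982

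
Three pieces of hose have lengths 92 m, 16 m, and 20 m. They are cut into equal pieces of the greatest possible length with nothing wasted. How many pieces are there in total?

Piece length = gcd(92, 16, 20).
92 = 2^2 × 23
16 = 2^4
20 = 2^2 × 5
gcd(92, 16, 20) = 2^2 = 4.
Total pieces = 92/4 + 16/4 + 20/4 = 23 + 4 + 5 = 32.

32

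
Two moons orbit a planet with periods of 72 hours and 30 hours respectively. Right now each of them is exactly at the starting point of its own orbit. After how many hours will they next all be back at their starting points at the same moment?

360 hours

The first simultaneous occurrence is after LCM of the individual periods.
72 = 2^3 × 3^2
30 = 2 × 3 × 5
LCM(72, 30) = 2^3 × 3^2 × 5 = 360.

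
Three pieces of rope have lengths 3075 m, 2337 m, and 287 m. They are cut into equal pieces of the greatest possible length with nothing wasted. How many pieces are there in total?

Piece length = gcd(3075, 2337, 287).
3075 = 3 × 5^2 × 41
2337 = 3 × 19 × 41
287 = 7 × 41
gcd(3075, 2337, 287) = 41.
Total pieces = 3075/41 + 2337/41 + 287/41 = 75 + 57 + 7 = 139.

139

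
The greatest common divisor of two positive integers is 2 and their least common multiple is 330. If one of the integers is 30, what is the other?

22

For two integers, gcd × lcm = product, so the other is (2 × 330) / 30 = 660 / 30 = 22.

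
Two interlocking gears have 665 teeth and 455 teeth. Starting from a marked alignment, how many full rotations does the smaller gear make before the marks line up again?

All finish a whole number of cycles simultaneously at t = LCM of the periods.
665 = 5 × 7 × 19
455 = 5 × 7 × 13
LCM(665, 455) = 5 × 7 × 13 × 19 = 8645.
Rotations for period 455: 8645 / 455 = 19.

19 rotations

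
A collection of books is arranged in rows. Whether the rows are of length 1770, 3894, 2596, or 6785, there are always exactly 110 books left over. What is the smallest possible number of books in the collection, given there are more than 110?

895730

N − 110 must be a common multiple of 1770, 3894, 2596, and 6785.
1770 = 2 × 3 × 5 × 59
3894 = 2 × 3 × 11 × 59
2596 = 2^2 × 11 × 59
6785 = 5 × 23 × 59
LCM(1770, 3894, 2596, 6785) = 2^2 × 3 × 5 × 11 × 23 × 59 = 895620.
Smallest N > 110 is LCM + 110 = 895620 + 110 = 895730.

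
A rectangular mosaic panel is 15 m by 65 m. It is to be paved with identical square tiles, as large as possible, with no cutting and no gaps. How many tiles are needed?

Tile side = gcd(15, 65).
15 = 3 × 5
65 = 5 × 13
gcd(15, 65) = 5.
Tiles: (15/5) × (65/5) = 3 × 13 = 39.

39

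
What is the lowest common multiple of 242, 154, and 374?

242 = 2 × 11^2
154 = 2 × 7 × 11
374 = 2 × 11 × 17
LCM(242, 154, 374) = 2 × 7 × 11^2 × 17 = 28798.

28798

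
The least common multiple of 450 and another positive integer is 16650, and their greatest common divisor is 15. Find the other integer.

555

gcd × lcm = product of the two integers, so the other integer is (15 × 16650) / 450 = 555.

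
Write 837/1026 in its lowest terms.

837 = 3^3 × 31
1026 = 2 × 3^3 × 19
gcd(837, 1026) = 3^3 = 27.
Divide numerator and denominator by 27: 837/1026 = 31/38.

31/38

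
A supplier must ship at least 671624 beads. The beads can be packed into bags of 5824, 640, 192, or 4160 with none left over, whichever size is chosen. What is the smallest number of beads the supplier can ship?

698880

The number of beads must be a common multiple of 5824, 640, 192, and 4160, so a multiple of their LCM.
5824 = 2^6 × 7 × 13
640 = 2^7 × 5
192 = 2^6 × 3
4160 = 2^6 × 5 × 13
LCM(5824, 640, 192, 4160) = 2^7 × 3 × 5 × 7 × 13 = 174720.
Smallest multiple of 174720 that is ≥ 671624: ⌈671624/174720⌉ × 174720 = 4 × 174720 = 698880.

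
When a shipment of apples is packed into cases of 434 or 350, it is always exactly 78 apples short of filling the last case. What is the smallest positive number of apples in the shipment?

10772

Being 78 short of a full case of size k means N ≡ −78 (mod k), i.e. N + 78 is a multiple of each size.
434 = 2 × 7 × 31
350 = 2 × 5^2 × 7
LCM(434, 350) = 2 × 5^2 × 7 × 31 = 10850.
Smallest positive N is 10850 − 78 = 10772.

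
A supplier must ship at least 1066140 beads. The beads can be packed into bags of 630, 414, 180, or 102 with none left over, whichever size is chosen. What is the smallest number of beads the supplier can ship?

The number of beads must be a common multiple of 630, 414, 180, and 102, so a multiple of their LCM.
630 = 2 × 3^2 × 5 × 7
414 = 2 × 3^2 × 23
180 = 2^2 × 3^2 × 5
102 = 2 × 3 × 17
LCM(630, 414, 180, 102) = 2^2 × 3^2 × 5 × 7 × 17 × 23 = 492660.
Smallest multiple of 492660 that is ≥ 1066140: ⌈1066140/492660⌉ × 492660 = 3 × 492660 = 1477980.

1477980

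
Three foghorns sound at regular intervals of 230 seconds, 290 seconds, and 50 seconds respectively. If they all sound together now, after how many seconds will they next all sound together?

They coincide at every common multiple of the periods; the first is the LCM.
230 = 2 × 5 × 23
290 = 2 × 5 × 29
50 = 2 × 5^2
LCM(230, 290, 50) = 2 × 5^2 × 23 × 29 = 33350.

33350 seconds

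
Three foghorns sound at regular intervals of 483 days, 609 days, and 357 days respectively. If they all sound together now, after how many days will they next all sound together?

238119 days

They coincide at every common multiple of the periods; the first is the LCM.
483 = 3 × 7 × 23
609 = 3 × 7 × 29
357 = 3 × 7 × 17
LCM(483, 609, 357) = 3 × 7 × 17 × 23 × 29 = 238119.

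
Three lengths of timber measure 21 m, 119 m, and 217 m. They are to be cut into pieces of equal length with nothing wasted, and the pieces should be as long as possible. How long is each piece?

7 m

Each piece length must divide every original length, so the longest possible is gcd(21, 119, 217).
21 = 3 × 7
119 = 7 × 17
217 = 7 × 31
gcd(21, 119, 217) = 7.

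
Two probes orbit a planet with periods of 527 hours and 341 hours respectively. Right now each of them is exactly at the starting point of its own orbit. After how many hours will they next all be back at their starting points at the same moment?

5797 hours

The first simultaneous occurrence is after LCM of the individual periods.
527 = 17 × 31
341 = 11 × 31
LCM(527, 341) = 11 × 17 × 31 = 5797.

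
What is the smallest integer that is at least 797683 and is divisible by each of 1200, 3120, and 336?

The integer must be a common multiple of 1200, 3120, and 336, so a multiple of their LCM.
1200 = 2^4 × 3 × 5^2
3120 = 2^4 × 3 × 5 × 13
336 = 2^4 × 3 × 7
LCM(1200, 3120, 336) = 2^4 × 3 × 5^2 × 7 × 13 = 109200.
Smallest multiple of 109200 that is ≥ 797683: ⌈797683/109200⌉ × 109200 = 8 × 109200 = 873600.

873600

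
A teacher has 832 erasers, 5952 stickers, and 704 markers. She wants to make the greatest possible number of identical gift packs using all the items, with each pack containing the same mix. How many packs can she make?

The pack count must divide each quantity, so the greatest is gcd(832, 5952, 704).
832 = 2^6 × 13
5952 = 2^6 × 3 × 31
704 = 2^6 × 11
gcd(832, 5952, 704) = 2^6 = 64.

64 packs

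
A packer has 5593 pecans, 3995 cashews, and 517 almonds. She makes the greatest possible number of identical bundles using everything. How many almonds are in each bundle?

Number of bundles = gcd(5593, 3995, 517).
5593 = 7 × 17 × 47
3995 = 5 × 17 × 47
517 = 11 × 47
gcd(5593, 3995, 517) = 47.
almonds per bundle = 517 / 47 = 11.

11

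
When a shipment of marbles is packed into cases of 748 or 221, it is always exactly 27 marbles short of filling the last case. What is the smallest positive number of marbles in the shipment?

Being 27 short of a full case of size k means N ≡ −27 (mod k), i.e. N + 27 is a multiple of each size.
748 = 2^2 × 11 × 17
221 = 13 × 17
LCM(748, 221) = 2^2 × 11 × 13 × 17 = 9724.
Smallest positive N is 9724 − 27 = 9697.

9697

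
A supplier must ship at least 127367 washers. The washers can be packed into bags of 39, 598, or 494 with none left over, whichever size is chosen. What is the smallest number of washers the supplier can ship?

136344

The number of washers must be a common multiple of 39, 598, and 494, so a multiple of their LCM.
39 = 3 × 13
598 = 2 × 13 × 23
494 = 2 × 13 × 19
LCM(39, 598, 494) = 2 × 3 × 13 × 19 × 23 = 34086.
Smallest multiple of 34086 that is ≥ 127367: ⌈127367/34086⌉ × 34086 = 4 × 34086 = 136344.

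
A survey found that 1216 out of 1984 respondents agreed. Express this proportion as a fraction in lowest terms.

19/31

1216 = 2^6 × 19
1984 = 2^6 × 31
gcd(1216, 1984) = 2^6 = 64.
Divide numerator and denominator by 64: 1216/1984 = 19/31.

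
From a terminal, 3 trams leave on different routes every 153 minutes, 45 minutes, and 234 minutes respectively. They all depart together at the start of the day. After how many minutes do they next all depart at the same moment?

The first simultaneous occurrence is after LCM of the individual periods.
153 = 3^2 × 17
45 = 3^2 × 5
234 = 2 × 3^2 × 13
LCM(153, 45, 234) = 2 × 3^2 × 5 × 13 × 17 = 19890.

19890 minutes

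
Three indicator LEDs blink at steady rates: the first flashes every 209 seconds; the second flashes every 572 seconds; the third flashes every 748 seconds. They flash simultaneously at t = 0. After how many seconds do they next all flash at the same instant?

184756 seconds

The first simultaneous occurrence is after LCM of the individual periods.
209 = 11 × 19
572 = 2^2 × 11 × 13
748 = 2^2 × 11 × 17
LCM(209, 572, 748) = 2^2 × 11 × 13 × 17 × 19 = 184756.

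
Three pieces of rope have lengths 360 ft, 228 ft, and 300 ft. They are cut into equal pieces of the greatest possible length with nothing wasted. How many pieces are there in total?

74

Piece length = gcd(360, 228, 300).
360 = 2^3 × 3^2 × 5
228 = 2^2 × 3 × 19
300 = 2^2 × 3 × 5^2
gcd(360, 228, 300) = 2^2 × 3 = 12.
Total pieces = 360/12 + 228/12 + 300/12 = 30 + 19 + 25 = 74.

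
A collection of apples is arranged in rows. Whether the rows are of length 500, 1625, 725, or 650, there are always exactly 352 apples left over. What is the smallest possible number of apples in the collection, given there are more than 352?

N − 352 must be a common multiple of 500, 1625, 725, and 650.
500 = 2^2 × 5^3
1625 = 5^3 × 13
725 = 5^2 × 29
650 = 2 × 5^2 × 13
LCM(500, 1625, 725, 650) = 2^2 × 5^3 × 13 × 29 = 188500.
Smallest N > 352 is LCM + 352 = 188500 + 352 = 188852.

188852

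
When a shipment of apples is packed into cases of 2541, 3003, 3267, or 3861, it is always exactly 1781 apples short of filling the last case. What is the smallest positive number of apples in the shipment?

Being 1781 short of a full case of size k means N ≡ −1781 (mod k), i.e. N + 1781 is a multiple of each size.
2541 = 3 × 7 × 11^2
3003 = 3 × 7 × 11 × 13
3267 = 3^3 × 11^2
3861 = 3^3 × 11 × 13
LCM(2541, 3003, 3267, 3861) = 3^3 × 7 × 11^2 × 13 = 297297.
Smallest positive N is 297297 − 1781 = 295516.

295516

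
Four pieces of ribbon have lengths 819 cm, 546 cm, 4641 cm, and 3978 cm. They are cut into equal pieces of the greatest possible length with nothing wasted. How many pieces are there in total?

Piece length = gcd(819, 546, 4641, 3978).
819 = 3^2 × 7 × 13
546 = 2 × 3 × 7 × 13
4641 = 3 × 7 × 13 × 17
3978 = 2 × 3^2 × 13 × 17
gcd(819, 546, 4641, 3978) = 3 × 13 = 39.
Total pieces = 819/39 + 546/39 + 4641/39 + 3978/39 = 21 + 14 + 119 + 102 = 256.

256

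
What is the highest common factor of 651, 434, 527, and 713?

651 = 3 × 7 × 31
434 = 2 × 7 × 31
527 = 17 × 31
713 = 23 × 31
gcd(651, 434, 527, 713) = 31.

31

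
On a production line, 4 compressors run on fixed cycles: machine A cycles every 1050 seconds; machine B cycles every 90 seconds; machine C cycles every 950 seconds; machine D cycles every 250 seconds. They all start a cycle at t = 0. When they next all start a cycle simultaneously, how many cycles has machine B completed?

3325 cycles

They are all back at their starting positions together after one LCM of the periods.
1050 = 2 × 3 × 5^2 × 7
90 = 2 × 3^2 × 5
950 = 2 × 5^2 × 19
250 = 2 × 5^3
LCM(1050, 90, 950, 250) = 2 × 3^2 × 5^3 × 7 × 19 = 299250.
Cycles for period 90: 299250 / 90 = 3325.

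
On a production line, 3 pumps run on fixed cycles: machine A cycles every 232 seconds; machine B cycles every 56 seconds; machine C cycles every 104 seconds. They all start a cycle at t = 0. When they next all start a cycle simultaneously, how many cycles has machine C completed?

203 cycles

All finish a whole number of cycles simultaneously at t = LCM of the periods.
232 = 2^3 × 29
56 = 2^3 × 7
104 = 2^3 × 13
LCM(232, 56, 104) = 2^3 × 7 × 13 × 29 = 21112.
Cycles for period 104: 21112 / 104 = 203.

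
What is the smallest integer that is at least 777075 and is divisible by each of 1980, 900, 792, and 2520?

831600

The integer must be a common multiple of 1980, 900, 792, and 2520, so a multiple of their LCM.
1980 = 2^2 × 3^2 × 5 × 11
900 = 2^2 × 3^2 × 5^2
792 = 2^3 × 3^2 × 11
2520 = 2^3 × 3^2 × 5 × 7
LCM(1980, 900, 792, 2520) = 2^3 × 3^2 × 5^2 × 7 × 11 = 138600.
Smallest multiple of 138600 that is ≥ 777075: ⌈777075/138600⌉ × 138600 = 6 × 138600 = 831600.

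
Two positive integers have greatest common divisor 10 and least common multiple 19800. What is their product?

For any two positive integers, gcd × lcm = product = 10 × 19800 = 198000.

198000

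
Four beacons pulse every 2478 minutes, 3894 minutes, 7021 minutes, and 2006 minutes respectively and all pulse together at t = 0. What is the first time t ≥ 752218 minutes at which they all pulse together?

926772 minutes

Joint pulses occur at multiples of LCM(2478, 3894, 7021, 2006).
2478 = 2 × 3 × 7 × 59
3894 = 2 × 3 × 11 × 59
7021 = 7 × 17 × 59
2006 = 2 × 17 × 59
LCM(2478, 3894, 7021, 2006) = 2 × 3 × 7 × 11 × 17 × 59 = 463386.
Smallest multiple of 463386 that is ≥ 752218: ⌈752218/463386⌉ × 463386 = 2 × 463386 = 926772.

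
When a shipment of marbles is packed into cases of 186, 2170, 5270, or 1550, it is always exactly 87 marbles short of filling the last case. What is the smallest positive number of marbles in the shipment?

Being 87 short of a full case of size k means N ≡ −87 (mod k), i.e. N + 87 is a multiple of each size.
186 = 2 × 3 × 31
2170 = 2 × 5 × 7 × 31
5270 = 2 × 5 × 17 × 31
1550 = 2 × 5^2 × 31
LCM(186, 2170, 5270, 1550) = 2 × 3 × 5^2 × 7 × 17 × 31 = 553350.
Smallest positive N is 553350 − 87 = 553263.

553263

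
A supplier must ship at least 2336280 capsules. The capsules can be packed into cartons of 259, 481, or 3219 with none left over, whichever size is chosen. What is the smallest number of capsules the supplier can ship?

The number of capsules must be a common multiple of 259, 481, and 3219, so a multiple of their LCM.
259 = 7 × 37
481 = 13 × 37
3219 = 3 × 29 × 37
LCM(259, 481, 3219) = 3 × 7 × 13 × 29 × 37 = 292929.
Smallest multiple of 292929 that is ≥ 2336280: ⌈2336280/292929⌉ × 292929 = 8 × 292929 = 2343432.

2343432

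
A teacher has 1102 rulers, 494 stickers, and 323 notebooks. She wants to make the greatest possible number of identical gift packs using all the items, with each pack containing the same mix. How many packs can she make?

19 packs

The pack count must divide each quantity, so the greatest is gcd(1102, 494, 323).
1102 = 2 × 19 × 29
494 = 2 × 13 × 19
323 = 17 × 19
gcd(1102, 494, 323) = 19.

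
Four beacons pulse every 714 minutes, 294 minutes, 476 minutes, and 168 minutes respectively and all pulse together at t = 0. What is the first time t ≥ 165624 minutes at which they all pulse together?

Joint pulses occur at multiples of LCM(714, 294, 476, 168).
714 = 2 × 3 × 7 × 17
294 = 2 × 3 × 7^2
476 = 2^2 × 7 × 17
168 = 2^3 × 3 × 7
LCM(714, 294, 476, 168) = 2^3 × 3 × 7^2 × 17 = 19992.
Smallest multiple of 19992 that is ≥ 165624: ⌈165624/19992⌉ × 19992 = 9 × 19992 = 179928.

179928 minutes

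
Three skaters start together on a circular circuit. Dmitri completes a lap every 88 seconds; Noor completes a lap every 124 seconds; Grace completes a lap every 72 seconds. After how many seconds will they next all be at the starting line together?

24552 seconds

The first simultaneous occurrence is after LCM of the individual periods.
88 = 2^3 × 11
124 = 2^2 × 31
72 = 2^3 × 3^2
LCM(88, 124, 72) = 2^3 × 3^2 × 11 × 31 = 24552.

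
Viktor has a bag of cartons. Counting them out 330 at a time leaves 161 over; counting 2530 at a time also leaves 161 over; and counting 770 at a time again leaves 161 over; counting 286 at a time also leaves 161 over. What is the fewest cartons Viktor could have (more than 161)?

N − 161 must be a common multiple of 330, 2530, 770, and 286.
330 = 2 × 3 × 5 × 11
2530 = 2 × 5 × 11 × 23
770 = 2 × 5 × 7 × 11
286 = 2 × 11 × 13
LCM(330, 2530, 770, 286) = 2 × 3 × 5 × 7 × 11 × 13 × 23 = 690690.
Smallest N > 161 is LCM + 161 = 690690 + 161 = 690851.

690851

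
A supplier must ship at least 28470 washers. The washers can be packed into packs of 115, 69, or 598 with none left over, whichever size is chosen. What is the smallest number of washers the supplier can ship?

The number of washers must be a common multiple of 115, 69, and 598, so a multiple of their LCM.
115 = 5 × 23
69 = 3 × 23
598 = 2 × 13 × 23
LCM(115, 69, 598) = 2 × 3 × 5 × 13 × 23 = 8970.
Smallest multiple of 8970 that is ≥ 28470: ⌈28470/8970⌉ × 8970 = 4 × 8970 = 35880.

35880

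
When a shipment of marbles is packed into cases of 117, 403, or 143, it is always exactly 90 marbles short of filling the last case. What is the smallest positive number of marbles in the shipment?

Being 90 short of a full case of size k means N ≡ −90 (mod k), i.e. N + 90 is a multiple of each size.
117 = 3^2 × 13
403 = 13 × 31
143 = 11 × 13
LCM(117, 403, 143) = 3^2 × 11 × 13 × 31 = 39897.
Smallest positive N is 39897 − 90 = 39807.

39807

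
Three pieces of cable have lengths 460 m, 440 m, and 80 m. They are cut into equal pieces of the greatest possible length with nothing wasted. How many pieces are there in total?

Piece length = gcd(460, 440, 80).
460 = 2^2 × 5 × 23
440 = 2^3 × 5 × 11
80 = 2^4 × 5
gcd(460, 440, 80) = 2^2 × 5 = 20.
Total pieces = 460/20 + 440/20 + 80/20 = 23 + 22 + 4 = 49.

49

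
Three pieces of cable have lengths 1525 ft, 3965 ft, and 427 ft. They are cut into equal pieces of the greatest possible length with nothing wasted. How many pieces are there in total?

Piece length = gcd(1525, 3965, 427).
1525 = 5^2 × 61
3965 = 5 × 13 × 61
427 = 7 × 61
gcd(1525, 3965, 427) = 61.
Total pieces = 1525/61 + 3965/61 + 427/61 = 25 + 65 + 7 = 97.

97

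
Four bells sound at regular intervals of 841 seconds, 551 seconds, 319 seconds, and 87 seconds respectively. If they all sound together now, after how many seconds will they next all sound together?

527307 seconds

The first simultaneous occurrence is after LCM of the individual periods.
841 = 29^2
551 = 19 × 29
319 = 11 × 29
87 = 3 × 29
LCM(841, 551, 319, 87) = 3 × 11 × 19 × 29^2 = 527307.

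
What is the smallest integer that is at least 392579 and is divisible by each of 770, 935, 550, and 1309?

392700

The integer must be a common multiple of 770, 935, 550, and 1309, so a multiple of their LCM.
770 = 2 × 5 × 7 × 11
935 = 5 × 11 × 17
550 = 2 × 5^2 × 11
1309 = 7 × 11 × 17
LCM(770, 935, 550, 1309) = 2 × 5^2 × 7 × 11 × 17 = 65450.
Smallest multiple of 65450 that is ≥ 392579: ⌈392579/65450⌉ × 65450 = 6 × 65450 = 392700.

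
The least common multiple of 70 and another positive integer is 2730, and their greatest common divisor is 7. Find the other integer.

273

gcd × lcm = product of the two integers, so the other integer is (7 × 2730) / 70 = 273.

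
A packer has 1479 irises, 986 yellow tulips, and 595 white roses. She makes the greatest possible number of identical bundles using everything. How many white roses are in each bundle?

35

Number of bundles = gcd(1479, 986, 595).
1479 = 3 × 17 × 29
986 = 2 × 17 × 29
595 = 5 × 7 × 17
gcd(1479, 986, 595) = 17.
white roses per bundle = 595 / 17 = 35.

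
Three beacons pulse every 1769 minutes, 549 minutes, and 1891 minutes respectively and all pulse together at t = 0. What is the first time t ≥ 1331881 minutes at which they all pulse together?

1480653 minutes

Joint pulses occur at multiples of LCM(1769, 549, 1891).
1769 = 29 × 61
549 = 3^2 × 61
1891 = 31 × 61
LCM(1769, 549, 1891) = 3^2 × 29 × 31 × 61 = 493551.
Smallest multiple of 493551 that is ≥ 1331881: ⌈1331881/493551⌉ × 493551 = 3 × 493551 = 1480653.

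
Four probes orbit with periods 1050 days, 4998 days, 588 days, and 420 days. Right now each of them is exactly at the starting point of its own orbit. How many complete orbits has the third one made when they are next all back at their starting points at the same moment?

425 orbits

The first common completion time is the LCM of the periods.
1050 = 2 × 3 × 5^2 × 7
4998 = 2 × 3 × 7^2 × 17
588 = 2^2 × 3 × 7^2
420 = 2^2 × 3 × 5 × 7
LCM(1050, 4998, 588, 420) = 2^2 × 3 × 5^2 × 7^2 × 17 = 249900.
Orbits for period 588: 249900 / 588 = 425.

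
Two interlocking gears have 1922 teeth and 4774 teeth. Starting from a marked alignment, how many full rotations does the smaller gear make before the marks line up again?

77 rotations

The first common completion time is the LCM of the periods.
1922 = 2 × 31^2
4774 = 2 × 7 × 11 × 31
LCM(1922, 4774) = 2 × 7 × 11 × 31^2 = 147994.
Rotations for period 1922: 147994 / 1922 = 77.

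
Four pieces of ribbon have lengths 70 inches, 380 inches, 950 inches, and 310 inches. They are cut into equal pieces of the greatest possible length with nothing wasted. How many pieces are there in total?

Piece length = gcd(70, 380, 950, 310).
70 = 2 × 5 × 7
380 = 2^2 × 5 × 19
950 = 2 × 5^2 × 19
310 = 2 × 5 × 31
gcd(70, 380, 950, 310) = 2 × 5 = 10.
Total pieces = 70/10 + 380/10 + 950/10 + 310/10 = 7 + 38 + 95 + 31 = 171.

171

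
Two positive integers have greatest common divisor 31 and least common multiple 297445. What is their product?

For any two positive integers, gcd × lcm = product = 31 × 297445 = 9220795.

9220795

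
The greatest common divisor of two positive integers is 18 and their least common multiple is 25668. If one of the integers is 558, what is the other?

828

For two integers, gcd × lcm = product, so the other is (18 × 25668) / 558 = 462024 / 558 = 828.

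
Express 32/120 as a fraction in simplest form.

4/15

32 = 2^5
120 = 2^3 × 3 × 5
gcd(32, 120) = 2^3 = 8.
Divide numerator and denominator by 8: 32/120 = 4/15.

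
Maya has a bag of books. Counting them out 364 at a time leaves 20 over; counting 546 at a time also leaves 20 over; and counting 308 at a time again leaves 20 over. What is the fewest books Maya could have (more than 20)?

12032

N − 20 must be a common multiple of 364, 546, and 308.
364 = 2^2 × 7 × 13
546 = 2 × 3 × 7 × 13
308 = 2^2 × 7 × 11
LCM(364, 546, 308) = 2^2 × 3 × 7 × 11 × 13 = 12012.
Smallest N > 20 is LCM + 20 = 12012 + 20 = 12032.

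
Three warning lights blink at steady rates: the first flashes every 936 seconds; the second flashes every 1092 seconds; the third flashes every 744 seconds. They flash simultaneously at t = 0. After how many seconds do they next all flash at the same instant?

203112 seconds

The first simultaneous occurrence is after LCM of the individual periods.
936 = 2^3 × 3^2 × 13
1092 = 2^2 × 3 × 7 × 13
744 = 2^3 × 3 × 31
LCM(936, 1092, 744) = 2^3 × 3^2 × 7 × 13 × 31 = 203112.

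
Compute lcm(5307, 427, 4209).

854427

5307 = 3 × 29 × 61
427 = 7 × 61
4209 = 3 × 23 × 61
LCM(5307, 427, 4209) = 3 × 7 × 23 × 29 × 61 = 854427.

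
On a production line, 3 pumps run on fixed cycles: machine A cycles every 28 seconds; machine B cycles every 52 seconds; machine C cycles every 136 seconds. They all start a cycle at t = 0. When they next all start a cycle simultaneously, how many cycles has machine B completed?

238 cycles

All finish a whole number of cycles simultaneously at t = LCM of the periods.
28 = 2^2 × 7
52 = 2^2 × 13
136 = 2^3 × 17
LCM(28, 52, 136) = 2^3 × 7 × 13 × 17 = 12376.
Cycles for period 52: 12376 / 52 = 238.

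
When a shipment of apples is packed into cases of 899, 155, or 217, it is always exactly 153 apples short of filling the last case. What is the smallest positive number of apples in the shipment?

31312

Being 153 short of a full case of size k means N ≡ −153 (mod k), i.e. N + 153 is a multiple of each size.
899 = 29 × 31
155 = 5 × 31
217 = 7 × 31
LCM(899, 155, 217) = 5 × 7 × 29 × 31 = 31465.
Smallest positive N is 31465 − 153 = 31312.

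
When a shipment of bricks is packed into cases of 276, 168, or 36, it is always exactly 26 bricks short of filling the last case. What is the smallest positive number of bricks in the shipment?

11566

Being 26 short of a full case of size k means N ≡ −26 (mod k), i.e. N + 26 is a multiple of each size.
276 = 2^2 × 3 × 23
168 = 2^3 × 3 × 7
36 = 2^2 × 3^2
LCM(276, 168, 36) = 2^3 × 3^2 × 7 × 23 = 11592.
Smallest positive N is 11592 − 26 = 11566.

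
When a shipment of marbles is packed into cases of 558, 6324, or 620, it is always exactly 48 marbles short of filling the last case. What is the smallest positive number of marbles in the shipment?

94812

Being 48 short of a full case of size k means N ≡ −48 (mod k), i.e. N + 48 is a multiple of each size.
558 = 2 × 3^2 × 31
6324 = 2^2 × 3 × 17 × 31
620 = 2^2 × 5 × 31
LCM(558, 6324, 620) = 2^2 × 3^2 × 5 × 17 × 31 = 94860.
Smallest positive N is 94860 − 48 = 94812.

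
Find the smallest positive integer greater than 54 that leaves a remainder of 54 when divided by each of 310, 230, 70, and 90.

449244

N − 54 must be a common multiple of 310, 230, 70, and 90.
310 = 2 × 5 × 31
230 = 2 × 5 × 23
70 = 2 × 5 × 7
90 = 2 × 3^2 × 5
LCM(310, 230, 70, 90) = 2 × 3^2 × 5 × 7 × 23 × 31 = 449190.
Smallest N > 54 is LCM + 54 = 449190 + 54 = 449244.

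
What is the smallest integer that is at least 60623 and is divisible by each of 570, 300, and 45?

The integer must be a common multiple of 570, 300, and 45, so a multiple of their LCM.
570 = 2 × 3 × 5 × 19
300 = 2^2 × 3 × 5^2
45 = 3^2 × 5
LCM(570, 300, 45) = 2^2 × 3^2 × 5^2 × 19 = 17100.
Smallest multiple of 17100 that is ≥ 60623: ⌈60623/17100⌉ × 17100 = 4 × 17100 = 68400.

68400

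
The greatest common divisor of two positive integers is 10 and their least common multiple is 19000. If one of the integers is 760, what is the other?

250

For two integers, gcd × lcm = product, so the other is (10 × 19000) / 760 = 190000 / 760 = 250.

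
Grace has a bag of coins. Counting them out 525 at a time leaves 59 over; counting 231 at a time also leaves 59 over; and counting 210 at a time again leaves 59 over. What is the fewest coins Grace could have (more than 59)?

N − 59 must be a common multiple of 525, 231, and 210.
525 = 3 × 5^2 × 7
231 = 3 × 7 × 11
210 = 2 × 3 × 5 × 7
LCM(525, 231, 210) = 2 × 3 × 5^2 × 7 × 11 = 11550.
Smallest N > 59 is LCM + 59 = 11550 + 59 = 11609.

11609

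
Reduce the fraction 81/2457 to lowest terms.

81 = 3^4
2457 = 3^3 × 7 × 13
gcd(81, 2457) = 3^3 = 27.
Divide numerator and denominator by 27: 81/2457 = 3/91.

3/91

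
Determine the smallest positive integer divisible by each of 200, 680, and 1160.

200 = 2^3 × 5^2
680 = 2^3 × 5 × 17
1160 = 2^3 × 5 × 29
LCM(200, 680, 1160) = 2^3 × 5^2 × 17 × 29 = 98600.

98600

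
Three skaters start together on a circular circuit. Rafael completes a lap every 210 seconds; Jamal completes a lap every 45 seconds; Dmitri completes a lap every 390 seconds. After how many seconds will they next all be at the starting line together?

We need the least common multiple of the intervals.
210 = 2 × 3 × 5 × 7
45 = 3^2 × 5
390 = 2 × 3 × 5 × 13
LCM(210, 45, 390) = 2 × 3^2 × 5 × 7 × 13 = 8190.

8190 seconds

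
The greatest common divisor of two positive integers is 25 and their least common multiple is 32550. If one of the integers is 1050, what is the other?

775

For two integers, gcd × lcm = product, so the other is (25 × 32550) / 1050 = 813750 / 1050 = 775.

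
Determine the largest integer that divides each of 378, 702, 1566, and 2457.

378 = 2 × 3^3 × 7
702 = 2 × 3^3 × 13
1566 = 2 × 3^3 × 29
2457 = 3^3 × 7 × 13
gcd(378, 702, 1566, 2457) = 3^3 = 27.

27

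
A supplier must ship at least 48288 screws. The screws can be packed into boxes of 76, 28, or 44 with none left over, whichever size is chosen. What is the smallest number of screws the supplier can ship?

The number of screws must be a common multiple of 76, 28, and 44, so a multiple of their LCM.
76 = 2^2 × 19
28 = 2^2 × 7
44 = 2^2 × 11
LCM(76, 28, 44) = 2^2 × 7 × 11 × 19 = 5852.
Smallest multiple of 5852 that is ≥ 48288: ⌈48288/5852⌉ × 5852 = 9 × 5852 = 52668.

52668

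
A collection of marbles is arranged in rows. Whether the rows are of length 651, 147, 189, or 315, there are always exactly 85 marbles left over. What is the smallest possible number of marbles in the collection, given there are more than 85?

205150

N − 85 must be a common multiple of 651, 147, 189, and 315.
651 = 3 × 7 × 31
147 = 3 × 7^2
189 = 3^3 × 7
315 = 3^2 × 5 × 7
LCM(651, 147, 189, 315) = 3^3 × 5 × 7^2 × 31 = 205065.
Smallest N > 85 is LCM + 85 = 205065 + 85 = 205150.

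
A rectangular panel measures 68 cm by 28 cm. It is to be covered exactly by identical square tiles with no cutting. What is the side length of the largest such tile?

4 cm

The tile side must divide both 68 and 28, so the largest is their gcd.
68 = 2^2 × 17
28 = 2^2 × 7
gcd(68, 28) = 2^2 = 4.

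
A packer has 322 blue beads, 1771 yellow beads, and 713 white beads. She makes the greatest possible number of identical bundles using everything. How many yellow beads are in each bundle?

77

Number of bundles = gcd(322, 1771, 713).
322 = 2 × 7 × 23
1771 = 7 × 11 × 23
713 = 23 × 31
gcd(322, 1771, 713) = 23.
yellow beads per bundle = 1771 / 23 = 77.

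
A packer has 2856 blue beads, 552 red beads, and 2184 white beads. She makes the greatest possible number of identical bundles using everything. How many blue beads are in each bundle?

119

Number of bundles = gcd(2856, 552, 2184).
2856 = 2^3 × 3 × 7 × 17
552 = 2^3 × 3 × 23
2184 = 2^3 × 3 × 7 × 13
gcd(2856, 552, 2184) = 2^3 × 3 = 24.
blue beads per bundle = 2856 / 24 = 119.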